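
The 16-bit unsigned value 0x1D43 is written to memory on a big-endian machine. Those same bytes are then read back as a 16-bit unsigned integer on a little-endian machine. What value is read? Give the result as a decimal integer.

17181

Stored big-endian, the bytes at ascending addresses are 1D 43.
Read back as little-endian, the first byte is least significant, giving 0x431D.
0x431D = 17181.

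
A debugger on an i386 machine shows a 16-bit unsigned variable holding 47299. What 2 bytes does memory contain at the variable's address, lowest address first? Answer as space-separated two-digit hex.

C3 B8

47299 in hexadecimal, padded to 16 bits, is 0xB8C3.
Split into bytes (most-significant first): B8 C3.
Little-endian stores the least-significant byte at the lowest address.
So at ascending addresses the bytes are C3 B8.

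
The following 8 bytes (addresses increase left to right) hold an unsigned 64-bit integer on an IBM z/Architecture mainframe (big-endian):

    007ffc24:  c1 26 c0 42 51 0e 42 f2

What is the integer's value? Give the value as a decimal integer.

In big-endian order the high byte comes first in memory.
The bytes are already most-significant first: 0xC126C042510E42F2.
0xC126C042510E42F2 = 13918023089495360242.

13918023089495360242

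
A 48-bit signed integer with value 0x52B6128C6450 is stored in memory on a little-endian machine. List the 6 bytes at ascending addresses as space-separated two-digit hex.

Split into bytes (most-significant first): 52 B6 12 8C 64 50.
Little-endian: lowest address holds the least-significant byte.
So at ascending addresses the bytes are 50 64 8C 12 B6 52.

50 64 8C 12 B6 52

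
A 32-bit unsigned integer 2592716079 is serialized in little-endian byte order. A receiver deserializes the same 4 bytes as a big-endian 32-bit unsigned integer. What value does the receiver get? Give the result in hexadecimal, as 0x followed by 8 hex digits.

2592716079 in 32-bit hexadecimal is 0x9A89B52F.
Stored little-endian, the bytes at ascending addresses are 2F B5 89 9A.
Read back as big-endian, the last byte is least significant, giving 0x2FB5899A.

0x2FB5899A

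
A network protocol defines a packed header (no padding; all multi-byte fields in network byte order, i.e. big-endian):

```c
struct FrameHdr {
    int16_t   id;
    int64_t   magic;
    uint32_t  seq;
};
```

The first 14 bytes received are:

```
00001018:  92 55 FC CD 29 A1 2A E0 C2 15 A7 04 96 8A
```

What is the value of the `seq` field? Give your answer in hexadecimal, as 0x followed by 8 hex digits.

`seq` follows `id` (2 B), `magic` (8 B), so it starts at offset 2 + 8 = 10 and occupies 4 bytes.
Bytes at offsets 10..13: A7 04 96 8A.
Big-endian stores the most-significant byte at the lowest address.
The bytes are already most-significant first: 0xA704968A.

0xA704968A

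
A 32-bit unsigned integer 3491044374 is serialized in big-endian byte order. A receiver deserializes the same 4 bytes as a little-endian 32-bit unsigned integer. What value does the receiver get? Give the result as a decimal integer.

370939344

3491044374 in 32-bit hexadecimal is 0xD0151C16.
Stored big-endian, the bytes at ascending addresses are D0 15 1C 16.
Read back as little-endian, the first byte is least significant, giving 0x161C15D0.
0x161C15D0 = 370939344.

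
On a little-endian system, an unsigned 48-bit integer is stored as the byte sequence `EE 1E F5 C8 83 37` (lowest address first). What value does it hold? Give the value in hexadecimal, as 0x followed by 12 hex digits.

In little-endian order the low byte comes first in memory.
Reassemble most-significant byte first: 37 83 C8 F5 1E EE → 0x3783C8F51EEE.

0x3783C8F51EEE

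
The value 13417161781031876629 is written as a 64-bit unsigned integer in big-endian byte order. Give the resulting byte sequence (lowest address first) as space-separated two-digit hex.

13417161781031876629 in hexadecimal, padded to 64 bits, is 0xBA33558D7C5A3815.
Split into bytes (most-significant first): BA 33 55 8D 7C 5A 38 15.
In big-endian order the high byte comes first in memory.
So the memory order matches the most-significant-first order: BA 33 55 8D 7C 5A 38 15.

BA 33 55 8D 7C 5A 38 15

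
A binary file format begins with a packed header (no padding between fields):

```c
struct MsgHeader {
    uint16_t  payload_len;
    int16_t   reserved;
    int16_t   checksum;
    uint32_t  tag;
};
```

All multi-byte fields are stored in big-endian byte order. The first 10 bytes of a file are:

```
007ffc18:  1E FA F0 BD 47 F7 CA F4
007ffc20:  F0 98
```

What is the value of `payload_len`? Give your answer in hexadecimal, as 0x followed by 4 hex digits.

`payload_len` is the first field, at byte offset 0, occupying 2 bytes.
Bytes at offsets 0..1: 1E FA.
Big-endian stores the most-significant byte at the lowest address.
The bytes are already most-significant first: 0x1EFA.

0x1EFA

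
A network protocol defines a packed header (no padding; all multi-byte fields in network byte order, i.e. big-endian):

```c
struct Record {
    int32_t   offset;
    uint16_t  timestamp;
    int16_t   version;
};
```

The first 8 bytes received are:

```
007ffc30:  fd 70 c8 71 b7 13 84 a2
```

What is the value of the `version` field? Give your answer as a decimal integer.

-31582

`version` follows `offset` (4 B), `timestamp` (2 B), so it starts at offset 4 + 2 = 6 and occupies 2 bytes.
Bytes at offsets 6..7: 84 A2.
In big-endian order the high byte comes first in memory.
The bytes are already most-significant first: 0x84A2.
Top bit is set, so as a signed 16-bit value this is 0x84A2 − 2^16 = -31582.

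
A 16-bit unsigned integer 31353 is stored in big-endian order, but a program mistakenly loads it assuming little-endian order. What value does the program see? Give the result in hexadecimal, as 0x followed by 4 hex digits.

31353 in 16-bit hexadecimal is 0x7A79.
Stored big-endian, the bytes at ascending addresses are 7A 79.
Read back as little-endian, the first byte is least significant, giving 0x797A.

0x797A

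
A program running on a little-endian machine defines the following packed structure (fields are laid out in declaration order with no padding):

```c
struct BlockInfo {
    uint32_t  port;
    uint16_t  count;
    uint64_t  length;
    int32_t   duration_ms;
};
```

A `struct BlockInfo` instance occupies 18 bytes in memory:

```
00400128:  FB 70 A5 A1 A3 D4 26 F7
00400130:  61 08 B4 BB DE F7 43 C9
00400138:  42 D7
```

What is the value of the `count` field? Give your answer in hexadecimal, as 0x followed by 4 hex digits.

0xD4A3

`count` follows `port` (4 bytes), so it starts at byte offset 4 and occupies 2 bytes.
Bytes at offsets 4..5: A3 D4.
Little-endian: lowest address holds the least-significant byte.
Reassemble most-significant byte first: D4 A3 → 0xD4A3.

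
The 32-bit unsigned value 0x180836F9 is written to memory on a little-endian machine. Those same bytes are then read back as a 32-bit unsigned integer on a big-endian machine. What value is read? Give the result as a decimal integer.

Stored little-endian, the bytes at ascending addresses are F9 36 08 18.
Read back as big-endian, the last byte is least significant, giving 0xF9360818.
0xF9360818 = 4181067800.

4181067800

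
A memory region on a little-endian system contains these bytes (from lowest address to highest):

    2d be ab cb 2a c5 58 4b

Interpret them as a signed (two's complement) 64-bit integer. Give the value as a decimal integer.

In little-endian order the low byte comes first in memory.
Reassemble most-significant byte first: 4B 58 C5 2A CB AB BE 2D → 0x4B58C52ACBABBE2D.
0x4B58C52ACBABBE2D = 5429306138391461421.

5429306138391461421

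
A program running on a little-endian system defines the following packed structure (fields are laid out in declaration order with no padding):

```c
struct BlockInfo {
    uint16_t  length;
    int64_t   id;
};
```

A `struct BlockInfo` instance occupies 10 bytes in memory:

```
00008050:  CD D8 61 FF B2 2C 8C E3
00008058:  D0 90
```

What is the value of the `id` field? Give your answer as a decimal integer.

`id` follows `length` (2 bytes), so it starts at byte offset 2 and occupies 8 bytes.
Bytes at offsets 2..9: 61 FF B2 2C 8C E3 D0 90.
In little-endian order the low byte comes first in memory.
Reassemble most-significant byte first: 90 D0 E3 8C 2C B2 FF 61 → 0x90D0E38C2CB2FF61.
Top bit is set, so as a signed 64-bit value this is 0x90D0E38C2CB2FF61 − 2^64 = -8011653545907257503.

-8011653545907257503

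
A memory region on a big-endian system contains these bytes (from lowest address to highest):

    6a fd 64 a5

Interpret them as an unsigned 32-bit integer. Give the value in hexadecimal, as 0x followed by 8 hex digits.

0x6AFD64A5

Big-endian stores the most-significant byte at the lowest address.
The bytes are already most-significant first: 0x6AFD64A5.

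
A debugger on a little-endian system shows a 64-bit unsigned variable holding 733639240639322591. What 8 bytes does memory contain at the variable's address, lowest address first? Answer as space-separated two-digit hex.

733639240639322591 in hexadecimal, padded to 64 bits, is 0x0A2E69009B9819DF.
Split into bytes (most-significant first): 0A 2E 69 00 9B 98 19 DF.
Little-endian: lowest address holds the least-significant byte.
So at ascending addresses the bytes are DF 19 98 9B 00 69 2E 0A.

DF 19 98 9B 00 69 2E 0A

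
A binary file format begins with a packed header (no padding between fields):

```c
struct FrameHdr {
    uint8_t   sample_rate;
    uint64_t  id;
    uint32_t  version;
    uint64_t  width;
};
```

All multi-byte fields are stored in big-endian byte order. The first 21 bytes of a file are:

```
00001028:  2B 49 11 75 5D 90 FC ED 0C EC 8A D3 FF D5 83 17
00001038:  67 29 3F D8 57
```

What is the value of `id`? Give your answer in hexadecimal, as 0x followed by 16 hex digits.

0x4911755D90FCED0C

`id` follows `sample_rate` (1 byte), so it starts at byte offset 1 and occupies 8 bytes.
Bytes at offsets 1..8: 49 11 75 5D 90 FC ED 0C.
Big-endian: lowest address holds the most-significant byte.
The bytes are already most-significant first: 0x4911755D90FCED0C.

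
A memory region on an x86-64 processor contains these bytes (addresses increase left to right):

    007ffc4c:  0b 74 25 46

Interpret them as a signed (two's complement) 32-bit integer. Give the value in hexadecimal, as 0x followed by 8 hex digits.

Little-endian: lowest address holds the least-significant byte.
Reassemble most-significant byte first: 46 25 74 0B → 0x4625740B.

0x4625740B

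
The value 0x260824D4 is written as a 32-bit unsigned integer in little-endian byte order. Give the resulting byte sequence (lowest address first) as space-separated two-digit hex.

D4 24 08 26

Split into bytes (most-significant first): 26 08 24 D4.
Little-endian: lowest address holds the least-significant byte.
So at ascending addresses the bytes are D4 24 08 26.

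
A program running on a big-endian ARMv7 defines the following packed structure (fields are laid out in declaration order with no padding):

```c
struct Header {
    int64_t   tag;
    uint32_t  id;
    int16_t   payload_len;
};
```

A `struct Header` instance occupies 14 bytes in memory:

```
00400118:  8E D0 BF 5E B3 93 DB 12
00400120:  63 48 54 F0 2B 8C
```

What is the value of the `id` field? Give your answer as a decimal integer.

`id` follows `tag` (8 bytes), so it starts at byte offset 8 and occupies 4 bytes.
Bytes at offsets 8..11: 63 48 54 F0.
Big-endian stores the most-significant byte at the lowest address.
The bytes are already most-significant first: 0x634854F0.
0x634854F0 = 1665684720.

1665684720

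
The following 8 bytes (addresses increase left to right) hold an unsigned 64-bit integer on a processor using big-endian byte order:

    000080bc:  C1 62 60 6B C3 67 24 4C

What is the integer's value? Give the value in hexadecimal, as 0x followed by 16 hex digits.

0xC162606BC367244C

In big-endian order the high byte comes first in memory.
The bytes are already most-significant first: 0xC162606BC367244C.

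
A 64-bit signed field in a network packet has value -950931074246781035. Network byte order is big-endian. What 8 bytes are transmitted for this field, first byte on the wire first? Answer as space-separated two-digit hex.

F2 CD 9D 39 E9 A3 D7 95

Two's complement of -950931074246781035 in 64 bits: 950931074246781035 = 0x0D3262C6165C286B; invert → 0xF2CD9D39E9A3D794; add 1 → 0xF2CD9D39E9A3D795.
Split into bytes (most-significant first): F2 CD 9D 39 E9 A3 D7 95.
Big-endian stores the most-significant byte at the lowest address.
So the memory order matches the most-significant-first order: F2 CD 9D 39 E9 A3 D7 95.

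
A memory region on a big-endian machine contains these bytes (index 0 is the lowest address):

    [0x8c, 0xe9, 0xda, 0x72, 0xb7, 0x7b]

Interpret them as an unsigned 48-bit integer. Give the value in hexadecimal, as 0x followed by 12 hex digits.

Big-endian stores the most-significant byte at the lowest address.
The bytes are already most-significant first: 0x8CE9DA72B77B.

0x8CE9DA72B77B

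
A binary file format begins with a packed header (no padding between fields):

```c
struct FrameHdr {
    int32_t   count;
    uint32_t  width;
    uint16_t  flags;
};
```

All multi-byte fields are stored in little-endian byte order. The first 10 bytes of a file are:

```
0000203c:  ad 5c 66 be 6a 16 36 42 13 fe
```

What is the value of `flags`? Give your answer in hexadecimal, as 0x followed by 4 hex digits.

`flags` follows `count` (4 B), `width` (4 B), so it starts at offset 4 + 4 = 8 and occupies 2 bytes.
Bytes at offsets 8..9: 13 FE.
In little-endian order the low byte comes first in memory.
Reassemble most-significant byte first: FE 13 → 0xFE13.

0xFE13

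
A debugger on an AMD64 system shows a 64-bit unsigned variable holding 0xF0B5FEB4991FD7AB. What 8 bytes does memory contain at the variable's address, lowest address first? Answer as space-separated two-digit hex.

AB D7 1F 99 B4 FE B5 F0

Split into bytes (most-significant first): F0 B5 FE B4 99 1F D7 AB.
In little-endian order the low byte comes first in memory.
So at ascending addresses the bytes are AB D7 1F 99 B4 FE B5 F0.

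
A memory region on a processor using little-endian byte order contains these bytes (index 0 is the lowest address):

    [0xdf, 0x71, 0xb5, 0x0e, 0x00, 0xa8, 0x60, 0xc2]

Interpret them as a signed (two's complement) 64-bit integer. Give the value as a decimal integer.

Little-endian: lowest address holds the least-significant byte.
Reassemble most-significant byte first: C2 60 A8 00 0E B5 71 DF → 0xC260A8000EB571DF.
Top bit is set, so as a signed 64-bit value this is 0xC260A8000EB571DF − 2^64 = -4440364514387070497.

-4440364514387070497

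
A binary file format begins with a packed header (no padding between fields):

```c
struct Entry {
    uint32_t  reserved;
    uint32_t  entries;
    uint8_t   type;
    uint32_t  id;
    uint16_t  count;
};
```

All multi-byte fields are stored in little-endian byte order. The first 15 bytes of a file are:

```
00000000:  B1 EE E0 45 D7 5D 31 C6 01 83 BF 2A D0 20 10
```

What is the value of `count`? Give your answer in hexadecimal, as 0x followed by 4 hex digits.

0x1020

`count` follows `reserved` (4 B), `entries` (4 B), `type` (1 B), `id` (4 B), so it starts at offset 4 + 4 + 1 + 4 = 13 and occupies 2 bytes.
Bytes at offsets 13..14: 20 10.
Little-endian stores the least-significant byte at the lowest address.
Reassemble most-significant byte first: 10 20 → 0x1020.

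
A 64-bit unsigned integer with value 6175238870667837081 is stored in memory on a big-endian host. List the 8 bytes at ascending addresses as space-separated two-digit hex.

55 B2 DB 08 F9 57 3E 99

6175238870667837081 in hexadecimal, padded to 64 bits, is 0x55B2DB08F9573E99.
Split into bytes (most-significant first): 55 B2 DB 08 F9 57 3E 99.
Big-endian: lowest address holds the most-significant byte.
So the memory order matches the most-significant-first order: 55 B2 DB 08 F9 57 3E 99.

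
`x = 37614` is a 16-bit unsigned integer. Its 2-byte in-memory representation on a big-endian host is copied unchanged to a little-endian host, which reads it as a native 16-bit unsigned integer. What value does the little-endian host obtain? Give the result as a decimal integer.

37614 in 16-bit hexadecimal is 0x92EE.
Stored big-endian, the bytes at ascending addresses are 92 EE.
Read back as little-endian, the first byte is least significant, giving 0xEE92.
0xEE92 = 61074.

61074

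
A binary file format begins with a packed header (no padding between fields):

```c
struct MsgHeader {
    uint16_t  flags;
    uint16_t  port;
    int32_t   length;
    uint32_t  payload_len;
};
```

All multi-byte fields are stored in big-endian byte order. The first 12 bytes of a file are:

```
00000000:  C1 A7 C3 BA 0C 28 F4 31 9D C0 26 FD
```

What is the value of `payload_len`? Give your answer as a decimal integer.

2646615805

`payload_len` follows `flags` (2 B), `port` (2 B), `length` (4 B), so it starts at offset 2 + 2 + 4 = 8 and occupies 4 bytes.
Bytes at offsets 8..11: 9D C0 26 FD.
Big-endian stores the most-significant byte at the lowest address.
The bytes are already most-significant first: 0x9DC026FD.
0x9DC026FD = 2646615805.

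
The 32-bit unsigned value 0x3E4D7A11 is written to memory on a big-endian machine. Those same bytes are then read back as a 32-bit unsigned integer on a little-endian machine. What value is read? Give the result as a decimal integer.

Stored big-endian, the bytes at ascending addresses are 3E 4D 7A 11.
Read back as little-endian, the first byte is least significant, giving 0x117A4D3E.
0x117A4D3E = 293227838.

293227838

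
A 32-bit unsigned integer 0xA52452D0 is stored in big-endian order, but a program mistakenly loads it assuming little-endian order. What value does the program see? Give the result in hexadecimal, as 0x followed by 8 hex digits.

0xD05224A5

Stored big-endian, the bytes at ascending addresses are A5 24 52 D0.
Read back as little-endian, the first byte is least significant, giving 0xD05224A5.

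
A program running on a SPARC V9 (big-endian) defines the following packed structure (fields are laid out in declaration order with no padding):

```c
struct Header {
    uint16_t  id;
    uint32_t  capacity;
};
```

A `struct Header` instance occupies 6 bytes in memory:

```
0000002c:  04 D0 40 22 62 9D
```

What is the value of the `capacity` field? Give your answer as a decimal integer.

`capacity` follows `id` (2 bytes), so it starts at byte offset 2 and occupies 4 bytes.
Bytes at offsets 2..5: 40 22 62 9D.
Big-endian stores the most-significant byte at the lowest address.
The bytes are already most-significant first: 0x4022629D.
0x4022629D = 1075995293.

1075995293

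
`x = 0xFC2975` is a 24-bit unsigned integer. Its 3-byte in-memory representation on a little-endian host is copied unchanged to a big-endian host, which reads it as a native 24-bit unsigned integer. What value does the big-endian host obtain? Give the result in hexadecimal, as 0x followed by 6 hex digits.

Stored little-endian, the bytes at ascending addresses are 75 29 FC.
Read back as big-endian, the last byte is least significant, giving 0x7529FC.

0x7529FC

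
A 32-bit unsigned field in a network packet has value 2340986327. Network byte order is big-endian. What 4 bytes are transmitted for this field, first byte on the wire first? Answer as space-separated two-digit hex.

8B 88 9D D7

2340986327 in hexadecimal, padded to 32 bits, is 0x8B889DD7.
Split into bytes (most-significant first): 8B 88 9D D7.
Big-endian stores the most-significant byte at the lowest address.
So the memory order matches the most-significant-first order: 8B 88 9D D7.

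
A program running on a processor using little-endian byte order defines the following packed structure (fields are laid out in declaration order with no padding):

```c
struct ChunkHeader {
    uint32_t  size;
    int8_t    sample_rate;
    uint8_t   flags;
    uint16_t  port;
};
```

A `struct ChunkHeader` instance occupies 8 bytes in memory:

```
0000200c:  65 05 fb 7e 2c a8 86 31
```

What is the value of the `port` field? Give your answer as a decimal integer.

`port` follows `size` (4 B), `sample_rate` (1 B), `flags` (1 B), so it starts at offset 4 + 1 + 1 = 6 and occupies 2 bytes.
Bytes at offsets 6..7: 86 31.
Little-endian stores the least-significant byte at the lowest address.
Reassemble most-significant byte first: 31 86 → 0x3186.
0x3186 = 12678.

12678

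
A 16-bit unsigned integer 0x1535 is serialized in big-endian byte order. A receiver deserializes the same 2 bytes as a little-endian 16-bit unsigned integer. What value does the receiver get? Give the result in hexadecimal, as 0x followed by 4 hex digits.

Stored big-endian, the bytes at ascending addresses are 15 35.
Read back as little-endian, the first byte is least significant, giving 0x3515.

0x3515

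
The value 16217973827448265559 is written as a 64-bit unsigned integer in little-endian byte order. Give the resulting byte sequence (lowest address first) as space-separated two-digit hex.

57 DB A2 01 45 D1 11 E1

16217973827448265559 in hexadecimal, padded to 64 bits, is 0xE111D14501A2DB57.
Split into bytes (most-significant first): E1 11 D1 45 01 A2 DB 57.
In little-endian order the low byte comes first in memory.
So at ascending addresses the bytes are 57 DB A2 01 45 D1 11 E1.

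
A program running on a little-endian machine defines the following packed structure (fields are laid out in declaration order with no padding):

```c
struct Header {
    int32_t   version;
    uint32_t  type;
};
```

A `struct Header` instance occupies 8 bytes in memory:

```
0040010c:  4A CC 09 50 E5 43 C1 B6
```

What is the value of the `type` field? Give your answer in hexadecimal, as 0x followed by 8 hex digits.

`type` follows `version` (4 bytes), so it starts at byte offset 4 and occupies 4 bytes.
Bytes at offsets 4..7: E5 43 C1 B6.
Little-endian: lowest address holds the least-significant byte.
Reassemble most-significant byte first: B6 C1 43 E5 → 0xB6C143E5.

0xB6C143E5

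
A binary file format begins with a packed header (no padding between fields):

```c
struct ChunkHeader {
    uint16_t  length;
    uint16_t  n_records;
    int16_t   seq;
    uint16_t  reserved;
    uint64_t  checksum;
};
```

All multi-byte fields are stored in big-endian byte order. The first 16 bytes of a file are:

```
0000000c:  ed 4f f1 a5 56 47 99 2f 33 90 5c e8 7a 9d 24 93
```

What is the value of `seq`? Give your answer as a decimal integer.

`seq` follows `length` (2 B), `n_records` (2 B), so it starts at offset 2 + 2 = 4 and occupies 2 bytes.
Bytes at offsets 4..5: 56 47.
Big-endian: lowest address holds the most-significant byte.
The bytes are already most-significant first: 0x5647.
0x5647 = 22087.

22087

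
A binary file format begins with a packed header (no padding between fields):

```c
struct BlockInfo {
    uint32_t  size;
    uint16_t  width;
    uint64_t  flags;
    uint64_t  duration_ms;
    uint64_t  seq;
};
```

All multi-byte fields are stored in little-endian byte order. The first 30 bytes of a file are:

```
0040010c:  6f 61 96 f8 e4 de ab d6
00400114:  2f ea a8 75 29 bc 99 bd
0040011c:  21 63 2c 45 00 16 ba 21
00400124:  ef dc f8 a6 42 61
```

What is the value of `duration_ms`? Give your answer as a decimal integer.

`duration_ms` follows `size` (4 B), `width` (2 B), `flags` (8 B), so it starts at offset 4 + 2 + 8 = 14 and occupies 8 bytes.
Bytes at offsets 14..21: 99 BD 21 63 2C 45 00 16.
In little-endian order the low byte comes first in memory.
Reassemble most-significant byte first: 16 00 45 2C 63 21 BD 99 → 0x1600452C6321BD99.
0x1600452C6321BD99 = 1585343125778447769.

1585343125778447769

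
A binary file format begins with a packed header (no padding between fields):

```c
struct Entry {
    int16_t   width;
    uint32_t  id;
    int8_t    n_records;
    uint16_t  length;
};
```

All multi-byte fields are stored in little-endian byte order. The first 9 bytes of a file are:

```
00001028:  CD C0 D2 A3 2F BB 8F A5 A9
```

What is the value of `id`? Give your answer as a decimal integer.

`id` follows `width` (2 bytes), so it starts at byte offset 2 and occupies 4 bytes.
Bytes at offsets 2..5: D2 A3 2F BB.
Little-endian stores the least-significant byte at the lowest address.
Reassemble most-significant byte first: BB 2F A3 D2 → 0xBB2FA3D2.
0xBB2FA3D2 = 3140461522.

3140461522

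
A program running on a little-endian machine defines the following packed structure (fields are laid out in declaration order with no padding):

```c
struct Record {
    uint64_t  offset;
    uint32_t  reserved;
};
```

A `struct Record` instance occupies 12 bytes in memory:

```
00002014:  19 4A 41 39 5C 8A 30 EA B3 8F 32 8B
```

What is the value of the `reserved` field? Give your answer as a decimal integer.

2335346611

`reserved` follows `offset` (8 bytes), so it starts at byte offset 8 and occupies 4 bytes.
Bytes at offsets 8..11: B3 8F 32 8B.
Little-endian stores the least-significant byte at the lowest address.
Reassemble most-significant byte first: 8B 32 8F B3 → 0x8B328FB3.
0x8B328FB3 = 2335346611.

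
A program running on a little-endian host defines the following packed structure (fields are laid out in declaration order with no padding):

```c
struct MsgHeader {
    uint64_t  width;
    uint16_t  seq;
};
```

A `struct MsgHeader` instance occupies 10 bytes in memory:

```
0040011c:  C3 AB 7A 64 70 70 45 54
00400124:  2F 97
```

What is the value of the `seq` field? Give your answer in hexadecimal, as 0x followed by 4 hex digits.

0x972F

`seq` follows `width` (8 bytes), so it starts at byte offset 8 and occupies 2 bytes.
Bytes at offsets 8..9: 2F 97.
Little-endian: lowest address holds the least-significant byte.
Reassemble most-significant byte first: 97 2F → 0x972F.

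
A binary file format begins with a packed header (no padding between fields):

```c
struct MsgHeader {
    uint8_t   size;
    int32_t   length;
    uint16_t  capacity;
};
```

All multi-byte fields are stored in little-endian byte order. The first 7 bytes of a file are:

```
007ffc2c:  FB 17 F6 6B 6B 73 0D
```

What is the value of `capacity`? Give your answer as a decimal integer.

`capacity` follows `size` (1 B), `length` (4 B), so it starts at offset 1 + 4 = 5 and occupies 2 bytes.
Bytes at offsets 5..6: 73 0D.
Little-endian: lowest address holds the least-significant byte.
Reassemble most-significant byte first: 0D 73 → 0x0D73.
0x0D73 = 3443.

3443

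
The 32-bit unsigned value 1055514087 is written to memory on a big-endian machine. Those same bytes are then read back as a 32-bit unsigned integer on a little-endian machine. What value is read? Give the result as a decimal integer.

3890080062

1055514087 in 32-bit hexadecimal is 0x3EE9DDE7.
Stored big-endian, the bytes at ascending addresses are 3E E9 DD E7.
Read back as little-endian, the first byte is least significant, giving 0xE7DDE93E.
0xE7DDE93E = 3890080062.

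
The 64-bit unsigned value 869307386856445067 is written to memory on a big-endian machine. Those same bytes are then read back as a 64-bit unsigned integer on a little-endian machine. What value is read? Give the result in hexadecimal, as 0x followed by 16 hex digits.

0x8B94336A7666100C

869307386856445067 in 64-bit hexadecimal is 0x0C1066766A33948B.
Stored big-endian, the bytes at ascending addresses are 0C 10 66 76 6A 33 94 8B.
Read back as little-endian, the first byte is least significant, giving 0x8B94336A7666100C.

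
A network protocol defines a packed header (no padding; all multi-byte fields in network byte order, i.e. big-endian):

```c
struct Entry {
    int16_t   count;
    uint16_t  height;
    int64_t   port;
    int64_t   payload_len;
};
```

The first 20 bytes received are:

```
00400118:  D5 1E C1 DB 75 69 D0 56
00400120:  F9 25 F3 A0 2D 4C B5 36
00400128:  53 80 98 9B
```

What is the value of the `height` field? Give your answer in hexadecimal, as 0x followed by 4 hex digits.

`height` follows `count` (2 bytes), so it starts at byte offset 2 and occupies 2 bytes.
Bytes at offsets 2..3: C1 DB.
Big-endian stores the most-significant byte at the lowest address.
The bytes are already most-significant first: 0xC1DB.

0xC1DB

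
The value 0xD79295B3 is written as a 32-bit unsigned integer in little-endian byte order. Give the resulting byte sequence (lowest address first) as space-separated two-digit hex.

B3 95 92 D7

Split into bytes (most-significant first): D7 92 95 B3.
Little-endian: lowest address holds the least-significant byte.
So at ascending addresses the bytes are B3 95 92 D7.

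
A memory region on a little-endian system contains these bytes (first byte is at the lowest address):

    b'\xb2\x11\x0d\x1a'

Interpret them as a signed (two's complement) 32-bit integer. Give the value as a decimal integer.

437064114

Little-endian: lowest address holds the least-significant byte.
Reassemble most-significant byte first: 1A 0D 11 B2 → 0x1A0D11B2.
0x1A0D11B2 = 437064114.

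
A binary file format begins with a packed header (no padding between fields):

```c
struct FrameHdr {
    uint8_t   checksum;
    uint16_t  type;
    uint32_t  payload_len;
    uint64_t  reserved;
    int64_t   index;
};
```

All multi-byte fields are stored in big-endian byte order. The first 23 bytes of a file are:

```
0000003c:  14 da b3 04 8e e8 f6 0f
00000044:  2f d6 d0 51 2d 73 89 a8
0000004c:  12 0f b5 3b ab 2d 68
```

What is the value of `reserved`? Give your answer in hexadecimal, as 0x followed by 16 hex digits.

`reserved` follows `checksum` (1 B), `type` (2 B), `payload_len` (4 B), so it starts at offset 1 + 2 + 4 = 7 and occupies 8 bytes.
Bytes at offsets 7..14: 0F 2F D6 D0 51 2D 73 89.
Big-endian: lowest address holds the most-significant byte.
The bytes are already most-significant first: 0x0F2FD6D0512D7389.

0x0F2FD6D0512D7389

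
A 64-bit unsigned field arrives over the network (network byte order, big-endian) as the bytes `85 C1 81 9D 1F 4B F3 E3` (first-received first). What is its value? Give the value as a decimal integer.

9638127189384492003

In big-endian order the high byte comes first in memory.
The bytes are already most-significant first: 0x85C1819D1F4BF3E3.
0x85C1819D1F4BF3E3 = 9638127189384492003.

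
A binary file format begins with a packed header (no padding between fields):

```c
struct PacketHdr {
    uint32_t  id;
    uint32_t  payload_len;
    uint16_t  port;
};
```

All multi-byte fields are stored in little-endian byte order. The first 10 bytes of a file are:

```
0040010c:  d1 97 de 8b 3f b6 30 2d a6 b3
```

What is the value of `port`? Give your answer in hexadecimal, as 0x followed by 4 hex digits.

0xB3A6

`port` follows `id` (4 B), `payload_len` (4 B), so it starts at offset 4 + 4 = 8 and occupies 2 bytes.
Bytes at offsets 8..9: A6 B3.
Little-endian: lowest address holds the least-significant byte.
Reassemble most-significant byte first: B3 A6 → 0xB3A6.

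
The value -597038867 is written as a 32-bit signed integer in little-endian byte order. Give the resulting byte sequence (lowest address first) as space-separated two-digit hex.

Two's complement of -597038867 in 32 bits: 597038867 = 0x23961713; invert → 0xDC69E8EC; add 1 → 0xDC69E8ED.
Split into bytes (most-significant first): DC 69 E8 ED.
Little-endian stores the least-significant byte at the lowest address.
So at ascending addresses the bytes are ED E8 69 DC.

ED E8 69 DC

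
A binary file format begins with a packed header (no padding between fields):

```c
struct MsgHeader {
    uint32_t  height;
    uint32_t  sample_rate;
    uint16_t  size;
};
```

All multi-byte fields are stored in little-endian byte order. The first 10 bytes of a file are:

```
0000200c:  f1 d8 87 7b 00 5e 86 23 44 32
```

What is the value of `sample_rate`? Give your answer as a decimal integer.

`sample_rate` follows `height` (4 bytes), so it starts at byte offset 4 and occupies 4 bytes.
Bytes at offsets 4..7: 00 5E 86 23.
In little-endian order the low byte comes first in memory.
Reassemble most-significant byte first: 23 86 5E 00 → 0x23865E00.
0x23865E00 = 596008448.

596008448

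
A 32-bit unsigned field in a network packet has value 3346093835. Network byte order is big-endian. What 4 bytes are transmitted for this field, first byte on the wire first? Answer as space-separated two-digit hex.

C7 71 57 0B

3346093835 in hexadecimal, padded to 32 bits, is 0xC771570B.
Split into bytes (most-significant first): C7 71 57 0B.
Big-endian: lowest address holds the most-significant byte.
So the memory order matches the most-significant-first order: C7 71 57 0B.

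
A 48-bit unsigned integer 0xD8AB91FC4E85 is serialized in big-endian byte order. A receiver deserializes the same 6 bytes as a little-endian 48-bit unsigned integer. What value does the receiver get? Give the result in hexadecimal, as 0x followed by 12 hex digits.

0x854EFC91ABD8

Stored big-endian, the bytes at ascending addresses are D8 AB 91 FC 4E 85.
Read back as little-endian, the first byte is least significant, giving 0x854EFC91ABD8.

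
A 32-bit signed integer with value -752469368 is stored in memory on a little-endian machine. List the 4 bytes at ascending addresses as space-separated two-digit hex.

88 3A 26 D3

Two's complement of -752469368 in 32 bits: 752469368 = 0x2CD9C578; invert → 0xD3263A87; add 1 → 0xD3263A88.
Split into bytes (most-significant first): D3 26 3A 88.
Little-endian: lowest address holds the least-significant byte.
So at ascending addresses the bytes are 88 3A 26 D3.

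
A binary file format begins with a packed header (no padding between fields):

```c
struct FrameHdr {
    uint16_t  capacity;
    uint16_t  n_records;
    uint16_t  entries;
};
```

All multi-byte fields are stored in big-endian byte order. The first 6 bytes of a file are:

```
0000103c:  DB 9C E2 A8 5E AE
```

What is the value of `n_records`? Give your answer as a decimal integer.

`n_records` follows `capacity` (2 bytes), so it starts at byte offset 2 and occupies 2 bytes.
Bytes at offsets 2..3: E2 A8.
Big-endian stores the most-significant byte at the lowest address.
The bytes are already most-significant first: 0xE2A8.
0xE2A8 = 58024.

58024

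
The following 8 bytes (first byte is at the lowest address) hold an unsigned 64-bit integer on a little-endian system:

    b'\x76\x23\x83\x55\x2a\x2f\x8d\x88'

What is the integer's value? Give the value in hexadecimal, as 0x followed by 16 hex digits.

0x888D2F2A55832376

In little-endian order the low byte comes first in memory.
Reassemble most-significant byte first: 88 8D 2F 2A 55 83 23 76 → 0x888D2F2A55832376.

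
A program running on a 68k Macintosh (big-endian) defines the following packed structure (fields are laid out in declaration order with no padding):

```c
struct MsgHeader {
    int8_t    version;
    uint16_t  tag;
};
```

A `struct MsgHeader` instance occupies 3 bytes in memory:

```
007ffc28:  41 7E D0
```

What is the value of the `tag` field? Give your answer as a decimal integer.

`tag` follows `version` (1 byte), so it starts at byte offset 1 and occupies 2 bytes.
Bytes at offsets 1..2: 7E D0.
In big-endian order the high byte comes first in memory.
The bytes are already most-significant first: 0x7ED0.
0x7ED0 = 32464.

32464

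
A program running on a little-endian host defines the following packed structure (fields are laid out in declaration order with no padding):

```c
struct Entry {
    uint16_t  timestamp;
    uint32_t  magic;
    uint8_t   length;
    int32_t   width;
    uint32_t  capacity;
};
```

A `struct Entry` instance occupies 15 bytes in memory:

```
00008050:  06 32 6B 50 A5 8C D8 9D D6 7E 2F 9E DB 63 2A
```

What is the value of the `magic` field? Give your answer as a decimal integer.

`magic` follows `timestamp` (2 bytes), so it starts at byte offset 2 and occupies 4 bytes.
Bytes at offsets 2..5: 6B 50 A5 8C.
Little-endian stores the least-significant byte at the lowest address.
Reassemble most-significant byte first: 8C A5 50 6B → 0x8CA5506B.
0x8CA5506B = 2359644267.

2359644267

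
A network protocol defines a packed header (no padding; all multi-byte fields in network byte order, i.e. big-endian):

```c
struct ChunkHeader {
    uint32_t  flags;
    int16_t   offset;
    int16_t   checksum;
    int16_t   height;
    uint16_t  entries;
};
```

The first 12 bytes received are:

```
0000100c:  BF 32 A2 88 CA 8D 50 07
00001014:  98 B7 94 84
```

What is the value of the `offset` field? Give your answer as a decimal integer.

`offset` follows `flags` (4 bytes), so it starts at byte offset 4 and occupies 2 bytes.
Bytes at offsets 4..5: CA 8D.
Big-endian: lowest address holds the most-significant byte.
The bytes are already most-significant first: 0xCA8D.
Top bit is set, so as a signed 16-bit value this is 0xCA8D − 2^16 = -13683.

-13683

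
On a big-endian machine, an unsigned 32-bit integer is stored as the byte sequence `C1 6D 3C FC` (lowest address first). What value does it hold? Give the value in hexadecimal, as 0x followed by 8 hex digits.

0xC16D3CFC

In big-endian order the high byte comes first in memory.
The bytes are already most-significant first: 0xC16D3CFC.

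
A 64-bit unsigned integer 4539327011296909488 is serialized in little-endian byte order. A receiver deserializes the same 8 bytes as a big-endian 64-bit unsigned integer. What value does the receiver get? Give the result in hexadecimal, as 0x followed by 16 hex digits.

0xB018B0CBDDEDFE3E

4539327011296909488 in 64-bit hexadecimal is 0x3EFEEDDDCBB018B0.
Stored little-endian, the bytes at ascending addresses are B0 18 B0 CB DD ED FE 3E.
Read back as big-endian, the last byte is least significant, giving 0xB018B0CBDDEDFE3E.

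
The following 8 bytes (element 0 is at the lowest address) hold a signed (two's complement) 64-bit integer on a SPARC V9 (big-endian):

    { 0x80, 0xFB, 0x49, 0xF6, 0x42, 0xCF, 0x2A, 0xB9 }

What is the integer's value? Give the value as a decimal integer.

Big-endian: lowest address holds the most-significant byte.
The bytes are already most-significant first: 0x80FB49F642CF2AB9.
Top bit is set, so as a signed 64-bit value this is 0x80FB49F642CF2AB9 − 2^64 = -9152640495668745543.

-9152640495668745543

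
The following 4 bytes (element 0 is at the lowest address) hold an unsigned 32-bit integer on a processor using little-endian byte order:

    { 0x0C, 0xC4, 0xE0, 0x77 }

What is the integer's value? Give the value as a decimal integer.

Little-endian: lowest address holds the least-significant byte.
Reassemble most-significant byte first: 77 E0 C4 0C → 0x77E0C40C.
0x77E0C40C = 2011218956.

2011218956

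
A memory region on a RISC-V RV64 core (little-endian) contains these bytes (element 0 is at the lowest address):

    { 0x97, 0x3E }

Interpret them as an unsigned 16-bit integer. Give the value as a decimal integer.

16023

Little-endian: lowest address holds the least-significant byte.
Reassemble most-significant byte first: 3E 97 → 0x3E97.
0x3E97 = 16023.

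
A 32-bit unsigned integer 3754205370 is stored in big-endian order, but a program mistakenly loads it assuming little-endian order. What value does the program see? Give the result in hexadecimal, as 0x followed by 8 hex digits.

3754205370 in 32-bit hexadecimal is 0xDFC4A0BA.
Stored big-endian, the bytes at ascending addresses are DF C4 A0 BA.
Read back as little-endian, the first byte is least significant, giving 0xBAA0C4DF.

0xBAA0C4DF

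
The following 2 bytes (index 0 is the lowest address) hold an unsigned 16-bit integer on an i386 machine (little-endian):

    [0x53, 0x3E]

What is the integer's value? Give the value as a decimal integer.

Little-endian stores the least-significant byte at the lowest address.
Reassemble most-significant byte first: 3E 53 → 0x3E53.
0x3E53 = 15955.

15955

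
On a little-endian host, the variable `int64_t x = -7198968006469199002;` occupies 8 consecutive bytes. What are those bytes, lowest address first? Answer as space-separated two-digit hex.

Two's complement of -7198968006469199002 in 64 bits: 7198968006469199002 = 0x63E7DF4296FFA49A; invert → 0x9C1820BD69005B65; add 1 → 0x9C1820BD69005B66.
Split into bytes (most-significant first): 9C 18 20 BD 69 00 5B 66.
In little-endian order the low byte comes first in memory.
So at ascending addresses the bytes are 66 5B 00 69 BD 20 18 9C.

66 5B 00 69 BD 20 18 9C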